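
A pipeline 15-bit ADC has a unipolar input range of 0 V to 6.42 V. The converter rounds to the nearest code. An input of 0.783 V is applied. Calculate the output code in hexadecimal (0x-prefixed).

Full-scale span = 6.42 V; LSB = 6.42/2^15 = 195.92 µV.
Input sits at 3996.471 steps above V_low.
Round → code 3996.
In hexadecimal (0x-prefixed): 0xF9C.

code 0xF9C (decimal 3996)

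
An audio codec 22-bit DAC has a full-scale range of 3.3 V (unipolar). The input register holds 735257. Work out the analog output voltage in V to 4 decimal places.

0.5785 V

LSB = 3.3 V / 2^22 = 0.79 µV.
V_out = 0 + 735257 × 7.86781e-07 V = 0.578486 V.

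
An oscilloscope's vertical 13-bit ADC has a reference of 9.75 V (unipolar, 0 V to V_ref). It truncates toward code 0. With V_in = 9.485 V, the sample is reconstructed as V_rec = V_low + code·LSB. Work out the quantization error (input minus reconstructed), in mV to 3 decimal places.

Step size: 9.75 V ÷ 2^13 = 1.190 mV.
(V_in − V_low)/LSB = (9.485 − 0)/0.00119019 = 7969.3456 → code 7969 (floor).
Reconstructed: 9.4845886 V.
Difference: 0.000411377 V → 0.411 mV.

0.411 mV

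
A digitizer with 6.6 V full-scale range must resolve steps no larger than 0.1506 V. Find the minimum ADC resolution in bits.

Number of steps required ≥ 6.6 V / 0.1506 V = 43.82.
Need 2^N ≥ 43.82; 2^5 = 32, 2^6 = 64.
Minimum N = 6.

6 bits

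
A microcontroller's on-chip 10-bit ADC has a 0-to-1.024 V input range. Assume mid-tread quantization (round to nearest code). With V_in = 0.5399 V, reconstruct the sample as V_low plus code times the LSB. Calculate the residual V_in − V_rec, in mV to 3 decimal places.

-0.100 mV

One LSB is 1.024 V / 1024 = 1.000 mV.
Scaled input = 539.9000 LSBs, so code = 540.
V_rec = 0 + 540·0.001 = 0.54 V.
Difference: -0.0001 V → -0.100 mV.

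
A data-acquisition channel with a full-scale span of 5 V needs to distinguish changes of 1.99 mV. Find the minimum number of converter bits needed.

12 bits

Number of steps required ≥ 5 V / 1.99 mV = 2512.56.
Need 2^N ≥ 2512.56; 2^11 = 2048, 2^12 = 4096.
Minimum N = 12.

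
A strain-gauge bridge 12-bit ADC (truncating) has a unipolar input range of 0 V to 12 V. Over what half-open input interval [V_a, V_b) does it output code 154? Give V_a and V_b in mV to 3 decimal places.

LSB = 12/2^12 = 2.930 mV.
V_a = V_low + 154·LSB = 0.451172 V; V_b = V_low + 155·LSB = 0.454102 V.

[451.172 mV, 454.102 mV)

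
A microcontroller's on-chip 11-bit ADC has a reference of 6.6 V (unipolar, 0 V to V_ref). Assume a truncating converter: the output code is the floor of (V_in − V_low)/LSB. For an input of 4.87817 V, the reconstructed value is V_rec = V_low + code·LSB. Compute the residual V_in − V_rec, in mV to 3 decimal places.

LSB = 6.6/2^11 = 3.223 mV.
(V_in − V_low)/LSB = (4.87817 − 0)/0.00322266 = 1513.7109 → code 1513 (floor).
V_rec = 0 + 1513·0.00322266 = 4.8758789 V.
V_in − V_rec = 0.00229109 V = 2.291 mV.

2.291 mV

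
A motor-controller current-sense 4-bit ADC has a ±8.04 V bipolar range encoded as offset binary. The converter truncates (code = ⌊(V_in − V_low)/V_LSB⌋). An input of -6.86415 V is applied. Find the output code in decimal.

code 1

With 16 levels over 16.08 V, one step is 1.0050 V.
(-6.86415 − (−8.04)) / 1.005 = 1.170 LSBs.
⌊·⌋(1.170) = 1.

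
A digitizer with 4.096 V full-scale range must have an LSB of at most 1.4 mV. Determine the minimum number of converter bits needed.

Number of steps required ≥ 4.096 V / 1.4 mV = 2925.71.
Need 2^N ≥ 2925.71; 2^11 = 2048, 2^12 = 4096.
Minimum N = 12.

12 bits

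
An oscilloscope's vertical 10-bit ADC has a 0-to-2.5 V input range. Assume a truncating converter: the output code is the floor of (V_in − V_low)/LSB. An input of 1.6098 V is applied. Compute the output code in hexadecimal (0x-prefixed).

code 0x293 (decimal 659)

LSB = 2.5 V / 1024 = 2.441 mV.
(V_in − V_low)/LSB = (1.6098 − 0) / 0.00244141 = 659.374.
Floor → code 659.
In hexadecimal (0x-prefixed): 0x293.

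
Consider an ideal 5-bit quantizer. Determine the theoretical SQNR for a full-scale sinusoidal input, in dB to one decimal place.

SNR ≈ 6.02·N + 1.76 dB = 6.02·5 + 1.76 = 31.86 dB.

31.9 dB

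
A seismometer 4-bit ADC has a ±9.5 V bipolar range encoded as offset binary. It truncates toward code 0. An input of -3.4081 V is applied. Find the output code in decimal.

code 5

LSB = 19 V / 16 = 1.1875 V.
Input sits at 5.130 steps above V_low.
⌊·⌋(5.130) = 5.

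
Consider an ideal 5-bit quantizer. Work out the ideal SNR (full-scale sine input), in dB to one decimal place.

31.9 dB

SNR ≈ 6.02·N + 1.76 dB = 6.02·5 + 1.76 = 31.86 dB.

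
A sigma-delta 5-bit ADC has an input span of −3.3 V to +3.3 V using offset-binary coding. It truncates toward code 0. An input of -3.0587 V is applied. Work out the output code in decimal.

code 1

With 32 levels over 6.6 V, one step is 206.250 mV.
Input sits at 1.170 steps above V_low.
So the output code is 1.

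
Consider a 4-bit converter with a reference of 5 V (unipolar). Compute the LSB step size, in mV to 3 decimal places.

312.500 mV

Full-scale span = 5 V.
LSB = 5 / 2^4 = 5 / 16 = 0.3125 V = 312.500 mV.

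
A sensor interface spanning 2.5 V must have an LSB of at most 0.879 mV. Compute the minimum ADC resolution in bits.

Number of steps required ≥ 2.5 V / 0.879 mV = 2844.14.
Need 2^N ≥ 2844.14; 2^11 = 2048, 2^12 = 4096.
Minimum N = 12.

12 bits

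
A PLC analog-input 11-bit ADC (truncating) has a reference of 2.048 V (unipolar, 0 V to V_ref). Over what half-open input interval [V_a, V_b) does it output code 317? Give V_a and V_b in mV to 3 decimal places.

LSB = 2.048/2^11 = 1.000 mV.
V_a = V_low + 317·LSB = 0.317 V; V_b = V_low + 318·LSB = 0.318 V.

[317.000 mV, 318.000 mV)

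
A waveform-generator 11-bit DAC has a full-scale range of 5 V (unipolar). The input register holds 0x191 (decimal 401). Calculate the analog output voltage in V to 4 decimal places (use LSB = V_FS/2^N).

LSB = 5 V / 2^11 = 2.441 mV.
Code 0x191 = 401 decimal.
V_out = 0 + 401 × 0.00244141 V = 0.979004 V.

0.9790 V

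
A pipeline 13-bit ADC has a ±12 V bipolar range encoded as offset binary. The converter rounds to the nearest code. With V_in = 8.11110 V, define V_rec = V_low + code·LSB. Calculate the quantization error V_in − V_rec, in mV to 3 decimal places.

Step size: 24 V ÷ 2^13 = 2.930 mV.
(8.11110 − (−12))/0.00292969 = 6864.5888; round gives code 6865.
Reconstructed: 8.1123047 V.
Error = 8.11110 − 8.1123047 = -0.00120469 V = -1.205 mV.

-1.205 mV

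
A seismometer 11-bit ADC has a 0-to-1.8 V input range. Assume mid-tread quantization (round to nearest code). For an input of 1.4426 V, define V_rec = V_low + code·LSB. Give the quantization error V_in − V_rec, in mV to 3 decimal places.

0.315 mV

LSB = 1.8/2^11 = 0.879 mV.
(V_in − V_low)/LSB = (1.4426 − 0)/0.000878906 = 1641.3582 → code 1641 (round).
Code 1641 maps back to 0 + 1641×0.000878906 V = 1.4422852 V.
Difference: 0.000314844 V → 0.315 mV.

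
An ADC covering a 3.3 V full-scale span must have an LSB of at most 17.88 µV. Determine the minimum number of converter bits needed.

Number of steps required ≥ 3.3 V / 17.88 µV = 184563.76.
Need 2^N ≥ 184563.76; 2^17 = 131072, 2^18 = 262144.
Minimum N = 18.

18 bits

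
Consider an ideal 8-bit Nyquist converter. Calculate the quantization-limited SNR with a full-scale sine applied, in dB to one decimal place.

49.9 dB

SNR ≈ 6.02·N + 1.76 dB = 6.02·8 + 1.76 = 49.92 dB.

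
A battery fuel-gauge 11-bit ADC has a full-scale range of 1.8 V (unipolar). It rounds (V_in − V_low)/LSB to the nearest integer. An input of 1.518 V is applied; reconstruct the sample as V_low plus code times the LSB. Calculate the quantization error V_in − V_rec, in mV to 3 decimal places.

One LSB is 1.8 V / 2048 = 0.879 mV.
Scaled input = 1727.1467 LSBs, so code = 1727.
V_rec = 0 + 1727·0.000878906 = 1.5178711 V.
Difference: 0.000128906 V → 0.129 mV.

0.129 mV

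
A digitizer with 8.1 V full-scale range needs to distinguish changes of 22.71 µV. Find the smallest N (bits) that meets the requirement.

Number of steps required ≥ 8.1 V / 22.71 µV = 356671.07.
Need 2^N ≥ 356671.07; 2^18 = 262144, 2^19 = 524288.
Minimum N = 19.

19 bits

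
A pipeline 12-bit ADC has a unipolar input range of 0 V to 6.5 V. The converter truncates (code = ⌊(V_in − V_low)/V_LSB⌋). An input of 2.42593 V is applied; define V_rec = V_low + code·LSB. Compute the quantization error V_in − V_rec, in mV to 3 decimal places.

LSB = 6.5/2^12 = 1.587 mV.
(2.42593 − 0)/0.00158691 = 1528.7091; ⌊·⌋ gives code 1528.
Reconstructed: 2.4248047 V.
Difference: 0.00112531 V → 1.125 mV.

1.125 mV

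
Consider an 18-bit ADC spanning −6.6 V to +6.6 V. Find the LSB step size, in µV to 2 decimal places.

50.35 µV

Full-scale span = 13.2 V.
LSB = 13.2 / 2^18 = 13.2 / 262144 = 5.0354e-05 V = 50.35 µV.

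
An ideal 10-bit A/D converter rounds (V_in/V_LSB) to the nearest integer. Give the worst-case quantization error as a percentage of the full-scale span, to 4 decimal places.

0.0488 %

Rounding → worst-case error = ½ LSB = V_FS/2^11, so 100/2048 = 0.0488281 % of full scale.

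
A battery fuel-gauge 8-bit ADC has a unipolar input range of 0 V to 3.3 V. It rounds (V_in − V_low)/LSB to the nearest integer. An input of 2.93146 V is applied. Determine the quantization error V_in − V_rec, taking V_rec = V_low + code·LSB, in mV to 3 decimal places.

LSB = 3.3/2^8 = 12.891 mV.
(V_in − V_low)/LSB = (2.93146 − 0)/0.0128906 = 227.4102 → code 227 (round).
V_rec = 0 + 227·0.0128906 = 2.9261719 V.
Difference: 0.00528813 V → 5.288 mV.

5.288 mV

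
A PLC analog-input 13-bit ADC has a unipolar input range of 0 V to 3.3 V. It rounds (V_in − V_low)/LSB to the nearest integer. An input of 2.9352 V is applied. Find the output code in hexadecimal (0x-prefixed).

Full-scale span = 3.3 V; LSB = 3.3/2^13 = 402.83 µV.
Input sits at 7286.412 steps above V_low.
round(7286.412) = 7286.
In hexadecimal (0x-prefixed): 0x1C76.

code 0x1C76 (decimal 7286)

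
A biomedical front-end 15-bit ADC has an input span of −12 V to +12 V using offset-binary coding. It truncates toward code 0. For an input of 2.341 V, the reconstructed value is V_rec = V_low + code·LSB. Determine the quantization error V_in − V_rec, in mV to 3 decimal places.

0.180 mV

LSB = 24/2^15 = 0.732 mV.
Scaled input = 19580.2453 LSBs, so code = 19580.
Reconstructed: 2.3408203 V.
Error = 2.341 − 2.3408203 = 0.000179687 V = 0.180 mV.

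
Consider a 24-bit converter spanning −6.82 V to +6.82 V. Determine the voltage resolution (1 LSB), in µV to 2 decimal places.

Full-scale span = 13.64 V.
LSB = 13.64 / 2^24 = 13.64 / 16777216 = 8.13007e-07 V = 0.81 µV.

0.81 µV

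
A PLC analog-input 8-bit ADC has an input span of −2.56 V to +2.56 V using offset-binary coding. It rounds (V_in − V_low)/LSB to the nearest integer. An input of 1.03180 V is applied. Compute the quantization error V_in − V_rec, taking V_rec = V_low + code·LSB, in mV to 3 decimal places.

-8.200 mV

LSB = 5.12/2^8 = 20.000 mV.
Scaled input = 179.5900 LSBs, so code = 180.
Reconstructed: 1.04 V.
Difference: -0.0082 V → -8.200 mV.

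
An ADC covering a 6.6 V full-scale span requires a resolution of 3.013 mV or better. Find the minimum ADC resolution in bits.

Number of steps required ≥ 6.6 V / 3.013 mV = 2190.51.
Need 2^N ≥ 2190.51; 2^11 = 2048, 2^12 = 4096.
Minimum N = 12.

12 bits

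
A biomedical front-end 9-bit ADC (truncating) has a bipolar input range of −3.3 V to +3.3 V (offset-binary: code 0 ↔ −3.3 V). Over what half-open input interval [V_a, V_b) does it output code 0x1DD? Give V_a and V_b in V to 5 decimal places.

[2.84883 V, 2.86172 V)

LSB = 6.6/2^9 = 12.891 mV.
Code 0x1DD = 477 decimal.
V_a = V_low + 477·LSB = 2.84883 V; V_b = V_low + 478·LSB = 2.86172 V.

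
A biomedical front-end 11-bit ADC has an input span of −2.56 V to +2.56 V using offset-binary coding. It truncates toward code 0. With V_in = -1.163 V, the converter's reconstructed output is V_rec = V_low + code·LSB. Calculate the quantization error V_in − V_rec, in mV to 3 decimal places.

Step size: 5.12 V ÷ 2^11 = 2.500 mV.
(V_in − V_low)/LSB = (-1.163 − (−2.56))/0.0025 = 558.8000 → code 558 (floor).
Reconstructed: -1.165 V.
Error = -1.163 − (−1.165) = 0.002 V = 2.000 mV.

2.000 mV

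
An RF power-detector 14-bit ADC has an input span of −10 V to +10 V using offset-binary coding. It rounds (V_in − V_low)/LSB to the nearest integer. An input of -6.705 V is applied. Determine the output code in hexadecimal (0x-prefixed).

LSB = 20 V / 16384 = 1.221 mV.
(-6.705 − (−10)) / 0.0012207 = 2699.264 LSBs.
Round → code 2699.
In hexadecimal (0x-prefixed): 0xA8B.

code 0xA8B (decimal 2699)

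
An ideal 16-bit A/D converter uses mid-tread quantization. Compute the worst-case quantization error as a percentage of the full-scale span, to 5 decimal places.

Rounding → worst-case error = ½ LSB = V_FS/2^17, so 100/131072 = 0.000762939 % of full scale.

0.00076 %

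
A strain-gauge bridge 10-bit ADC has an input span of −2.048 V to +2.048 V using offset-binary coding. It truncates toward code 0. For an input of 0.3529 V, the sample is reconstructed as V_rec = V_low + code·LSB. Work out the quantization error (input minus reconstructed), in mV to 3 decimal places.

Step size: 4.096 V ÷ 2^10 = 4.000 mV.
(V_in − V_low)/LSB = (0.3529 − (−2.048))/0.004 = 600.2250 → code 600 (floor).
Code 600 maps back to (−2.048) + 600×0.004 V = 0.352 V.
Error = 0.3529 − 0.352 = 0.0009 V = 0.900 mV.

0.900 mV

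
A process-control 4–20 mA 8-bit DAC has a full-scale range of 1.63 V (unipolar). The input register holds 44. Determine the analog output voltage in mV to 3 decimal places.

LSB = 1.63 V / 2^8 = 6.367 mV.
V_out = 0 + 44 × 0.00636719 V = 0.280156 V.
= 280.156 mV.

280.156 mV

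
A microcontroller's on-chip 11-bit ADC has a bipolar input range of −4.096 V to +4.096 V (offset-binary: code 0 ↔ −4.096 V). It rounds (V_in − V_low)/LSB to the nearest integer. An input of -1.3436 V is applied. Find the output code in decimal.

code 688

Full-scale span = 8.192 V; LSB = 8.192/2^11 = 4.000 mV.
Input sits at 688.100 steps above V_low.
Round → code 688.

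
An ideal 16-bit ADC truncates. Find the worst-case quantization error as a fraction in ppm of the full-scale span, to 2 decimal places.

Truncating → worst-case error = 1 LSB = V_FS/2^16, so 1e+06/65536 = 15.2588 ppm of full scale.

15.26 ppm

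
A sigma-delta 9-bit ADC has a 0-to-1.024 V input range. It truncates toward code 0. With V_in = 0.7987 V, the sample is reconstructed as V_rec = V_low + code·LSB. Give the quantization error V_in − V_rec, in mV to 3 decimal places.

0.700 mV

Step size: 1.024 V ÷ 2^9 = 2.000 mV.
(V_in − V_low)/LSB = (0.7987 − 0)/0.002 = 399.3500 → code 399 (floor).
V_rec = 0 + 399·0.002 = 0.798 V.
V_in − V_rec = 0.0007 V = 0.700 mV.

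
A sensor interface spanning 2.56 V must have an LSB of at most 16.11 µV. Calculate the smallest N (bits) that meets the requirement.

18 bits

Number of steps required ≥ 2.56 V / 16.11 µV = 158907.51.
Need 2^N ≥ 158907.51; 2^17 = 131072, 2^18 = 262144.
Minimum N = 18.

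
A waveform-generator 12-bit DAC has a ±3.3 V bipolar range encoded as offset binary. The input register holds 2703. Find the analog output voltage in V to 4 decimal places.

1.0554 V

LSB = 6.6 V / 2^12 = 1.611 mV.
V_out = (−3.3) + 2703 × 0.00161133 V = 1.05542 V.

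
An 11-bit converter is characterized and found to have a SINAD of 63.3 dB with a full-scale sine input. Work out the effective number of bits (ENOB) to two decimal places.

ENOB = (SINAD − 1.76) / 6.02 = (63.3 − 1.76)/6.02 = 10.223.

10.22 bits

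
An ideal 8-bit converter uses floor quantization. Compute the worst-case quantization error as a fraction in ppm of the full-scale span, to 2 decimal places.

3906.25 ppm

Truncating → worst-case error = 1 LSB = V_FS/2^8, so 1e+06/256 = 3906.25 ppm of full scale.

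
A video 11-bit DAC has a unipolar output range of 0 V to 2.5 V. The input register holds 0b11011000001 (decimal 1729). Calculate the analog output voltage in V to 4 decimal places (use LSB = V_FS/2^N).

LSB = 2.5 V / 2^11 = 1.221 mV.
Code 0b11011000001 = 1729 decimal.
V_out = 0 + 1729 × 0.0012207 V = 2.1106 V.

2.1106 V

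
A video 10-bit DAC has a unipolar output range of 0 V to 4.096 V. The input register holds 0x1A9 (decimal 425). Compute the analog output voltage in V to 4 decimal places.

1.7000 V

LSB = 4.096 V / 2^10 = 4.000 mV.
Code 0x1A9 = 425 decimal.
V_out = 0 + 425 × 0.004 V = 1.7 V.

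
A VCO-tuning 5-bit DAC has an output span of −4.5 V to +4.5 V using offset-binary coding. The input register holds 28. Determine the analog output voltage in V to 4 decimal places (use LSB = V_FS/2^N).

LSB = 9 V / 2^5 = 281.250 mV.
V_out = (−4.5) + 28 × 0.28125 V = 3.375 V.

3.3750 V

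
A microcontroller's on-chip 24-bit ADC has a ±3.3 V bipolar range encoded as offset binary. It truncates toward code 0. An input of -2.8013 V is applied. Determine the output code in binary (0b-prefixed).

code 0b100110101011111110000 (decimal 1267696)

LSB = 6.6 V / 16777216 = 0.39 µV.
(V_in − V_low)/LSB = (-2.8013 − (−3.3)) / 3.93391e-07 = 1267696.609.
So the output code is 1267696.
In binary (0b-prefixed): 0b100110101011111110000.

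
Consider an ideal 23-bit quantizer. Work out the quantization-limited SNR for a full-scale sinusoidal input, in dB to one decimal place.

140.2 dB

SNR ≈ 6.02·N + 1.76 dB = 6.02·23 + 1.76 = 140.22 dB.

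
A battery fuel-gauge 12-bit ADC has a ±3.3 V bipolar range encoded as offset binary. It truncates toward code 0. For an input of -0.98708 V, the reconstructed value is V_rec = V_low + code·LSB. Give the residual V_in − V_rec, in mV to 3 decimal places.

Step size: 6.6 V ÷ 2^12 = 1.611 mV.
(-0.98708 − (−3.3))/0.00161133 = 1435.4122; ⌊·⌋ gives code 1435.
Code 1435 maps back to (−3.3) + 1435×0.00161133 V = -0.98774414 V.
V_in − V_rec = 0.000664141 V = 0.664 mV.

0.664 mV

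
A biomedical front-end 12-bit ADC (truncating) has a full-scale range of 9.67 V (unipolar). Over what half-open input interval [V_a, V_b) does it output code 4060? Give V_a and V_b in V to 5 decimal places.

[9.58501 V, 9.58737 V)

LSB = 9.67/2^12 = 2.361 mV.
V_a = V_low + 4060·LSB = 9.58501 V; V_b = V_low + 4061·LSB = 9.58737 V.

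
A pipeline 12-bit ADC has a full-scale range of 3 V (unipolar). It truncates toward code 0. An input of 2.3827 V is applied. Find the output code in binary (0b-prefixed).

code 0b110010110101 (decimal 3253)

LSB = 3 V / 4096 = 0.732 mV.
Input sits at 3253.180 steps above V_low.
⌊·⌋(3253.180) = 3253.
In binary (0b-prefixed): 0b110010110101.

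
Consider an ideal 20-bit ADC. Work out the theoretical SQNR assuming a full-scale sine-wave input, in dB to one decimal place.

122.2 dB

SNR ≈ 6.02·N + 1.76 dB = 6.02·20 + 1.76 = 122.16 dB.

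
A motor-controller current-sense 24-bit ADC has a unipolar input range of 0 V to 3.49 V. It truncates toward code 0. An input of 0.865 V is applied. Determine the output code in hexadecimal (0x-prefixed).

Full-scale span = 3.49 V; LSB = 3.49/2^24 = 0.21 µV.
(0.865 − 0) / 2.0802e-07 = 4158249.811 LSBs.
⌊·⌋(4158249.811) = 4158249.
In hexadecimal (0x-prefixed): 0x3F7329.

code 0x3F7329 (decimal 4158249)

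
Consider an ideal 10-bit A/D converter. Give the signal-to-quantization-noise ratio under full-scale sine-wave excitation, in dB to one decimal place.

62.0 dB

SNR ≈ 6.02·N + 1.76 dB = 6.02·10 + 1.76 = 61.96 dB.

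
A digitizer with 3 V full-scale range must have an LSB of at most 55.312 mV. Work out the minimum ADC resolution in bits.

Number of steps required ≥ 3 V / 55.312 mV = 54.24.
Need 2^N ≥ 54.24; 2^5 = 32, 2^6 = 64.
Minimum N = 6.

6 bits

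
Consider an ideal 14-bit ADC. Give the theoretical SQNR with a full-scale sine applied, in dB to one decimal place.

86.0 dB

SNR ≈ 6.02·N + 1.76 dB = 6.02·14 + 1.76 = 86.04 dB.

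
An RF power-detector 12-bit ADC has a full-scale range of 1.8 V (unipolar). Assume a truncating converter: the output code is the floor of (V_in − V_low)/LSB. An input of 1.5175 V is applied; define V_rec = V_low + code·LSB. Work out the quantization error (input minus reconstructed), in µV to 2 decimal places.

68.36 µV

One LSB is 1.8 V / 4096 = 439.45 µV.
Scaled input = 3453.1556 LSBs, so code = 3453.
V_rec = 0 + 3453·0.000439453 = 1.5174316 V.
Error = 1.5175 − 1.5174316 = 6.83594e-05 V = 68.36 µV.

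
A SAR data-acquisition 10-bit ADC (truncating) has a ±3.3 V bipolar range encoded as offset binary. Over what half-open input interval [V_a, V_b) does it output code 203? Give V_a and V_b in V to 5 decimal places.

[-1.99160 V, -1.98516 V)

LSB = 6.6/2^10 = 6.445 mV.
V_a = V_low + 203·LSB = -1.9916 V; V_b = V_low + 204·LSB = -1.98516 V.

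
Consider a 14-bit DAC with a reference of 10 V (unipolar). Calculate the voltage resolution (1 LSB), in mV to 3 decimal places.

0.610 mV

Full-scale span = 10 V.
LSB = 10 / 2^14 = 10 / 16384 = 0.000610352 V = 0.610 mV.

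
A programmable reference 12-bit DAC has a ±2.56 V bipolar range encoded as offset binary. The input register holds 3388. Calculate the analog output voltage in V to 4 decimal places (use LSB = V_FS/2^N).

1.6750 V

LSB = 5.12 V / 2^12 = 1.250 mV.
V_out = (−2.56) + 3388 × 0.00125 V = 1.675 V.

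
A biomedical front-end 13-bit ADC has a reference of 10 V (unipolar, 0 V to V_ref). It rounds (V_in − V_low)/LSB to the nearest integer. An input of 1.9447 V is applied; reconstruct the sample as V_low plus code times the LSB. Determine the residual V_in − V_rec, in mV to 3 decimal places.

One LSB is 10 V / 8192 = 1.221 mV.
Scaled input = 1593.0982 LSBs, so code = 1593.
Code 1593 maps back to 0 + 1593×0.0012207 V = 1.9445801 V.
Difference: 0.000119922 V → 0.120 mV.

0.120 mV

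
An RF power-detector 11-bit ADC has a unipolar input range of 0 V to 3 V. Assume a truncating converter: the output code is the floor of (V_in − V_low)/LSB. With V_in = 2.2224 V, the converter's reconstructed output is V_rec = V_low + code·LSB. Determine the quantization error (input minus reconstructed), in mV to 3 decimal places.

One LSB is 3 V / 2048 = 1.465 mV.
(V_in − V_low)/LSB = (2.2224 − 0)/0.00146484 = 1517.1584 → code 1517 (floor).
Reconstructed: 2.222168 V.
V_in − V_rec = 0.000232031 V = 0.232 mV.

0.232 mV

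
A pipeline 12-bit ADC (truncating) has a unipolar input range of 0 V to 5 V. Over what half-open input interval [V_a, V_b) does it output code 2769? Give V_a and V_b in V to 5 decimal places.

[3.38013 V, 3.38135 V)

LSB = 5/2^12 = 1.221 mV.
V_a = V_low + 2769·LSB = 3.38013 V; V_b = V_low + 2770·LSB = 3.38135 V.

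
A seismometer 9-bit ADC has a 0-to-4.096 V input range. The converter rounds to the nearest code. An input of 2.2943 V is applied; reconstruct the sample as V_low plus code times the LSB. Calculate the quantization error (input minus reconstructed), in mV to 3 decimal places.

-1.700 mV

One LSB is 4.096 V / 512 = 8.000 mV.
(V_in − V_low)/LSB = (2.2943 − 0)/0.008 = 286.7875 → code 287 (round).
Code 287 maps back to 0 + 287×0.008 V = 2.296 V.
V_in − V_rec = -0.0017 V = -1.700 mV.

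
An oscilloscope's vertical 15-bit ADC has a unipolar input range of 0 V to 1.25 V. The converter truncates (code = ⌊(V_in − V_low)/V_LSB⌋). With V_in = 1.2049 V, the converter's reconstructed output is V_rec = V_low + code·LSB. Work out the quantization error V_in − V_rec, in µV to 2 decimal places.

27.87 µV

One LSB is 1.25 V / 32768 = 38.15 µV.
(1.2049 − 0)/3.8147e-05 = 31585.7306; ⌊·⌋ gives code 31585.
Reconstructed: 1.2048721 V.
Difference: 2.78687e-05 V → 27.87 µV.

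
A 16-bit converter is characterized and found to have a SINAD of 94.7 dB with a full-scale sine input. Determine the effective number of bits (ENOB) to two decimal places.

ENOB = (SINAD − 1.76) / 6.02 = (94.7 − 1.76)/6.02 = 15.439.

15.44 bits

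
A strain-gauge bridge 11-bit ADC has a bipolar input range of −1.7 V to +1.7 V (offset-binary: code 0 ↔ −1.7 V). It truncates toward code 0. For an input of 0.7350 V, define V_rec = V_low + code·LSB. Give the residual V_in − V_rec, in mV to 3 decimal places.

Step size: 3.4 V ÷ 2^11 = 1.660 mV.
(0.7350 − (−1.7))/0.00166016 = 1466.7294; ⌊·⌋ gives code 1466.
Code 1466 maps back to (−1.7) + 1466×0.00166016 V = 0.73378906 V.
V_in − V_rec = 0.00121094 V = 1.211 mV.

1.211 mV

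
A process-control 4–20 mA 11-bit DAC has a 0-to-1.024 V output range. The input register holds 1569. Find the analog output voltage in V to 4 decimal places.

0.7845 V

LSB = 1.024 V / 2^11 = 0.500 mV.
V_out = 0 + 1569 × 0.0005 V = 0.7845 V.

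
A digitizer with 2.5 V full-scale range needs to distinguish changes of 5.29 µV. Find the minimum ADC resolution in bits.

19 bits

Number of steps required ≥ 2.5 V / 5.29 µV = 472589.79.
Need 2^N ≥ 472589.79; 2^18 = 262144, 2^19 = 524288.
Minimum N = 19.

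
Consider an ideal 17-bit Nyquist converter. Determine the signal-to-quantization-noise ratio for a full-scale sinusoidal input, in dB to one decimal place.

104.1 dB

SNR ≈ 6.02·N + 1.76 dB = 6.02·17 + 1.76 = 104.10 dB.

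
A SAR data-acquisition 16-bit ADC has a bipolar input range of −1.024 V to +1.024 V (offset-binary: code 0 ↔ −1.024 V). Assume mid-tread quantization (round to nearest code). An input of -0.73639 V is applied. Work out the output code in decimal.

code 9204

With 65536 levels over 2.048 V, one step is 31.25 µV.
(V_in − V_low)/LSB = (-0.73639 − (−1.024)) / 3.125e-05 = 9203.520.
Round → code 9204.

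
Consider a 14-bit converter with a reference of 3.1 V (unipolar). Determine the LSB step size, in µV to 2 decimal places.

Full-scale span = 3.1 V.
LSB = 3.1 / 2^14 = 3.1 / 16384 = 0.000189209 V = 189.21 µV.

189.21 µV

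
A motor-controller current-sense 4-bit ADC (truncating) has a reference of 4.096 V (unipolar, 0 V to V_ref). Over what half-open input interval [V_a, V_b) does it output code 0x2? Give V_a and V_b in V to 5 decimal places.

[0.51200 V, 0.76800 V)

LSB = 4.096/2^4 = 256.000 mV.
Code 0x2 = 2 decimal.
V_a = V_low + 2·LSB = 0.512 V; V_b = V_low + 3·LSB = 0.768 V.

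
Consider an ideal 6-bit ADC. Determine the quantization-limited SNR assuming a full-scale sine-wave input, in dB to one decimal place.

37.9 dB

SNR ≈ 6.02·N + 1.76 dB = 6.02·6 + 1.76 = 37.88 dB.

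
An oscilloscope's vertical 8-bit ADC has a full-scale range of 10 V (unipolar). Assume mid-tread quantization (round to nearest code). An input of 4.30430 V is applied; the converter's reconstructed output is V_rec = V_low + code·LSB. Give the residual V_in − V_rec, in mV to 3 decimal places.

7.425 mV

Step size: 10 V ÷ 2^8 = 39.062 mV.
(4.30430 − 0)/0.0390625 = 110.1901; round gives code 110.
Reconstructed: 4.296875 V.
Error = 4.30430 − 4.296875 = 0.007425 V = 7.425 mV.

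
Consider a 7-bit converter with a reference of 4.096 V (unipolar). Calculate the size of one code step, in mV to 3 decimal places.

32.000 mV

Full-scale span = 4.096 V.
LSB = 4.096 / 2^7 = 4.096 / 128 = 0.032 V = 32.000 mV.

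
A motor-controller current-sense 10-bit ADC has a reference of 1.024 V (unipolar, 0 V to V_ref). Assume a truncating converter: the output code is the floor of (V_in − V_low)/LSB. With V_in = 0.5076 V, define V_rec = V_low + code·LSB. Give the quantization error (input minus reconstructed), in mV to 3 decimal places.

0.600 mV

One LSB is 1.024 V / 1024 = 1.000 mV.
Scaled input = 507.6000 LSBs, so code = 507.
V_rec = 0 + 507·0.001 = 0.507 V.
V_in − V_rec = 0.0006 V = 0.600 mV.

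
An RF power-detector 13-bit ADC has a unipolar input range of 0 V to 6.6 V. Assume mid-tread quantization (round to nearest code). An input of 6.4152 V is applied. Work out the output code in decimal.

code 7963

LSB = 6.6 V / 8192 = 0.806 mV.
(V_in − V_low)/LSB = (6.4152 − 0) / 0.000805664 = 7962.624.
Round → code 7963.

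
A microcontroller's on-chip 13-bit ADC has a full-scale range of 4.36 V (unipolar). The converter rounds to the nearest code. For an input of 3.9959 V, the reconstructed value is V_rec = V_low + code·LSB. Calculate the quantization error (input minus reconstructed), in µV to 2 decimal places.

-57.03 µV

LSB = 4.36/2^13 = 0.532 mV.
(V_in − V_low)/LSB = (3.9959 − 0)/0.000532227 = 7507.8928 → code 7508 (round).
Reconstructed: 3.995957 V.
Difference: -5.70313e-05 V → -57.03 µV.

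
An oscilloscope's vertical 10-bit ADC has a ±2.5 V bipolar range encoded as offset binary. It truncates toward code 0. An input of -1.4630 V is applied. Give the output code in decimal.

Full-scale span = 5 V; LSB = 5/2^10 = 4.883 mV.
(V_in − V_low)/LSB = (-1.4630 − (−2.5)) / 0.00488281 = 212.378.
Floor → code 212.

code 212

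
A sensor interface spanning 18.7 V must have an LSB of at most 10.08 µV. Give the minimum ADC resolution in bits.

21 bits

Number of steps required ≥ 18.7 V / 10.08 µV = 1855158.73.
Need 2^N ≥ 1855158.73; 2^20 = 1048576, 2^21 = 2097152.
Minimum N = 21.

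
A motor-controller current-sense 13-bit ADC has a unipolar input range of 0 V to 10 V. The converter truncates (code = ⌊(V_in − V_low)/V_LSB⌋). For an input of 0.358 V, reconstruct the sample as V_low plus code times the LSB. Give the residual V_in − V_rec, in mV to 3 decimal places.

0.334 mV

One LSB is 10 V / 8192 = 1.221 mV.
Scaled input = 293.2736 LSBs, so code = 293.
Reconstructed: 0.35766602 V.
Error = 0.358 − 0.35766602 = 0.000333984 V = 0.334 mV.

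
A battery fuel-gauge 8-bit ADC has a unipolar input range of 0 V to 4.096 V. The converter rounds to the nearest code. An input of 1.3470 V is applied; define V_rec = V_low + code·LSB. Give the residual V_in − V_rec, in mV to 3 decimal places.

3.000 mV

Step size: 4.096 V ÷ 2^8 = 16.000 mV.
Scaled input = 84.1875 LSBs, so code = 84.
Code 84 maps back to 0 + 84×0.016 V = 1.344 V.
Error = 1.3470 − 1.344 = 0.003 V = 3.000 mV.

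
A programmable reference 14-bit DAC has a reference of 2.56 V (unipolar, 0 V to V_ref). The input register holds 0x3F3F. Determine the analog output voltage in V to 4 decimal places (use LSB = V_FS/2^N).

LSB = 2.56 V / 2^14 = 156.25 µV.
Code 0x3F3F = 16191 decimal.
V_out = 0 + 16191 × 0.00015625 V = 2.52984 V.

2.5298 V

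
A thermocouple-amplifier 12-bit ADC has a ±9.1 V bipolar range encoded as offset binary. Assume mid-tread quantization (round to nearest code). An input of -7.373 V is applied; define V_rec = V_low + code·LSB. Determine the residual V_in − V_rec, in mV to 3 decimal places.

One LSB is 18.2 V / 4096 = 4.443 mV.
(V_in − V_low)/LSB = (-7.373 − (−9.1))/0.00444336 = 388.6699 → code 389 (round).
Reconstructed: -7.3715332 V.
Error = -7.373 − (−7.3715332) = -0.0014668 V = -1.467 mV.

-1.467 mV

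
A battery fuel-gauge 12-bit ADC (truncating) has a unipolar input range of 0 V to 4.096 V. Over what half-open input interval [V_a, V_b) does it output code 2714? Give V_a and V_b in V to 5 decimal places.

[2.71400 V, 2.71500 V)

LSB = 4.096/2^12 = 1.000 mV.
V_a = V_low + 2714·LSB = 2.714 V; V_b = V_low + 2715·LSB = 2.715 V.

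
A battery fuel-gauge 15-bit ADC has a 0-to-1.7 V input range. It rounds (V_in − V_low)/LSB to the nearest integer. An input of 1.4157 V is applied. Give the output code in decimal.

code 27288

LSB = 1.7 V / 32768 = 51.88 µV.
(1.4157 − 0) / 5.18799e-05 = 27288.034 LSBs.
round(27288.034) = 27288.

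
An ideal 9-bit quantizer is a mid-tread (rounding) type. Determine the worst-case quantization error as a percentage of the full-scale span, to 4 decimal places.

0.0977 %

Rounding → worst-case error = ½ LSB = V_FS/2^10, so 100/1024 = 0.0976562 % of full scale.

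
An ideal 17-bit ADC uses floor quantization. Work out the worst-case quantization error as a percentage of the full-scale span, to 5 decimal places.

0.00076 %

Truncating → worst-case error = 1 LSB = V_FS/2^17, so 100/131072 = 0.000762939 % of full scale.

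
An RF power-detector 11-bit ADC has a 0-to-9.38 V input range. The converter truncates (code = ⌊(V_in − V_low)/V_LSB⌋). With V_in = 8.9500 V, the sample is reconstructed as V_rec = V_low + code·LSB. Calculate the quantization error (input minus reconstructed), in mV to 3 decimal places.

0.527 mV

LSB = 9.38/2^11 = 4.580 mV.
(8.9500 − 0)/0.00458008 = 1954.1151; ⌊·⌋ gives code 1954.
Reconstructed: 8.9494727 V.
V_in − V_rec = 0.000527344 V = 0.527 mV.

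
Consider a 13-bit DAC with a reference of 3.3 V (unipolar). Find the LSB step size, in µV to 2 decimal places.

402.83 µV

Full-scale span = 3.3 V.
LSB = 3.3 / 2^13 = 3.3 / 8192 = 0.000402832 V = 402.83 µV.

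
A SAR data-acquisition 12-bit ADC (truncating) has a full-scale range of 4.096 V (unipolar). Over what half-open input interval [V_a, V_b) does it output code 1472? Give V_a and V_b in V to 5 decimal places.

LSB = 4.096/2^12 = 1.000 mV.
V_a = V_low + 1472·LSB = 1.472 V; V_b = V_low + 1473·LSB = 1.473 V.

[1.47200 V, 1.47300 V)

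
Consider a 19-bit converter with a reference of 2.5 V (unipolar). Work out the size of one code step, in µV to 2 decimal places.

Full-scale span = 2.5 V.
LSB = 2.5 / 2^19 = 2.5 / 524288 = 4.76837e-06 V = 4.77 µV.

4.77 µV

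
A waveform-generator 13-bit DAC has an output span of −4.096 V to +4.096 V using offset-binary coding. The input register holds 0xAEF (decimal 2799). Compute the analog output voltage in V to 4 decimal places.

LSB = 8.192 V / 2^13 = 1.000 mV.
Code 0xAEF = 2799 decimal.
V_out = (−4.096) + 2799 × 0.001 V = -1.297 V.

-1.2970 V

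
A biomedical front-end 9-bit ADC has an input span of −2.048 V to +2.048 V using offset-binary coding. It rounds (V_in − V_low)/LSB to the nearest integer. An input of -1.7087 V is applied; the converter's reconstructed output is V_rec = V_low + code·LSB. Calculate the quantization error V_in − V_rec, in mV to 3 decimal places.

LSB = 4.096/2^9 = 8.000 mV.
(-1.7087 − (−2.048))/0.008 = 42.4125; round gives code 42.
Code 42 maps back to (−2.048) + 42×0.008 V = -1.712 V.
V_in − V_rec = 0.0033 V = 3.300 mV.

3.300 mV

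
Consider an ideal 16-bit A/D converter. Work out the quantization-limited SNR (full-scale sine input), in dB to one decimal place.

98.1 dB

SNR ≈ 6.02·N + 1.76 dB = 6.02·16 + 1.76 = 98.08 dB.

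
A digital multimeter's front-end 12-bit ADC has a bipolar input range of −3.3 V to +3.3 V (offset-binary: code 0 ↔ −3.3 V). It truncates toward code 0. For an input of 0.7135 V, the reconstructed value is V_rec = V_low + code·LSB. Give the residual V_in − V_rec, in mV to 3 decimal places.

One LSB is 6.6 V / 4096 = 1.611 mV.
Scaled input = 2490.8024 LSBs, so code = 2490.
V_rec = (−3.3) + 2490·0.00161133 = 0.71220703 V.
Error = 0.7135 − 0.71220703 = 0.00129297 V = 1.293 mV.

1.293 mV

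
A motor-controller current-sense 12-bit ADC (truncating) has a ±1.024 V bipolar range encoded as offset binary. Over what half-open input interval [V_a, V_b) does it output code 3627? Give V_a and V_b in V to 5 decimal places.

LSB = 2.048/2^12 = 0.500 mV.
V_a = V_low + 3627·LSB = 0.7895 V; V_b = V_low + 3628·LSB = 0.79 V.

[0.78950 V, 0.79000 V)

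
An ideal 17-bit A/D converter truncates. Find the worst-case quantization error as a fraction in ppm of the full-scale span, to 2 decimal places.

Truncating → worst-case error = 1 LSB = V_FS/2^17, so 1e+06/131072 = 7.62939 ppm of full scale.

7.63 ppm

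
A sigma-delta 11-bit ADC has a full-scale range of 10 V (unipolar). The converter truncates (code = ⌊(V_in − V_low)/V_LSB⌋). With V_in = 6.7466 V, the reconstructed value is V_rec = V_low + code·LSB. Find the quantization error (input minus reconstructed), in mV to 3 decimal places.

LSB = 10/2^11 = 4.883 mV.
(V_in − V_low)/LSB = (6.7466 − 0)/0.00488281 = 1381.7037 → code 1381 (floor).
Reconstructed: 6.7431641 V.
Difference: 0.00343594 V → 3.436 mV.

3.436 mV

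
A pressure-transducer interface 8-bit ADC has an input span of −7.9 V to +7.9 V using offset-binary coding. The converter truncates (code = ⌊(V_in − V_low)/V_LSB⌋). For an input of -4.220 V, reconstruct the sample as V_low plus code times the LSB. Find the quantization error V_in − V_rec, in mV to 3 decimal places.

38.594 mV

One LSB is 15.8 V / 256 = 61.719 mV.
Scaled input = 59.6253 LSBs, so code = 59.
Code 59 maps back to (−7.9) + 59×0.0617188 V = -4.2585938 V.
Difference: 0.0385938 V → 38.594 mV.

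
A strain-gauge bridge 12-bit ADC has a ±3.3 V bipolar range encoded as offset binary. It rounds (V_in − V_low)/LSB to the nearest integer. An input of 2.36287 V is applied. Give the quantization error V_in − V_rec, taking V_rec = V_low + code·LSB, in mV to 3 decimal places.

Step size: 6.6 V ÷ 2^12 = 1.611 mV.
(V_in − V_low)/LSB = (2.36287 − (−3.3))/0.00161133 = 3514.4114 → code 3514 (round).
Reconstructed: 2.362207 V.
V_in − V_rec = 0.000662969 V = 0.663 mV.

0.663 mV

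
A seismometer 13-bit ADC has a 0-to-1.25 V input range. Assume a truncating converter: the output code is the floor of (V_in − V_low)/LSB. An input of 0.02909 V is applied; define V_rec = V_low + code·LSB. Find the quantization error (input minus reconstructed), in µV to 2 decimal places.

One LSB is 1.25 V / 8192 = 152.59 µV.
(V_in − V_low)/LSB = (0.02909 − 0)/0.000152588 = 190.6442 → code 190 (floor).
Code 190 maps back to 0 + 190×0.000152588 V = 0.028991699 V.
Error = 0.02909 − 0.028991699 = 9.83008e-05 V = 98.30 µV.

98.30 µV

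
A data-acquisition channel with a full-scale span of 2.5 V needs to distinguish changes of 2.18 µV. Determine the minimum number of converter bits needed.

21 bits

Number of steps required ≥ 2.5 V / 2.18 µV = 1146788.99.
Need 2^N ≥ 1146788.99; 2^20 = 1048576, 2^21 = 2097152.
Minimum N = 21.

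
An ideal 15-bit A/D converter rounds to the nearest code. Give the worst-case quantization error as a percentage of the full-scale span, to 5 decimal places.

Rounding → worst-case error = ½ LSB = V_FS/2^16, so 100/65536 = 0.00152588 % of full scale.

0.00153 %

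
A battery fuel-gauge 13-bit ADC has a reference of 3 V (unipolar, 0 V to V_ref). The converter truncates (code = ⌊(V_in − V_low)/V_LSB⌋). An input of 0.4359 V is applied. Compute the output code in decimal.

code 1190

With 8192 levels over 3 V, one step is 366.21 µV.
(0.4359 − 0) / 0.000366211 = 1190.298 LSBs.
So the output code is 1190.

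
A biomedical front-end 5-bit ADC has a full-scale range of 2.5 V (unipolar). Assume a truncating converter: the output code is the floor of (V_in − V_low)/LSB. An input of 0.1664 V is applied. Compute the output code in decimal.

LSB = 2.5 V / 32 = 78.125 mV.
Input sits at 2.130 steps above V_low.
Floor → code 2.

code 2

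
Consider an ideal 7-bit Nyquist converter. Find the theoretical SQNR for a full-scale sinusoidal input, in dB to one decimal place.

SNR ≈ 6.02·N + 1.76 dB = 6.02·7 + 1.76 = 43.90 dB.

43.9 dB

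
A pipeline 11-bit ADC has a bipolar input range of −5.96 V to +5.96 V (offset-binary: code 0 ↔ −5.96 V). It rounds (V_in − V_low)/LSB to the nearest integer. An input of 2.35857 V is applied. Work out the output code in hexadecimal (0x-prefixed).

code 0x595 (decimal 1429)

Full-scale span = 11.92 V; LSB = 11.92/2^11 = 5.820 mV.
(V_in − V_low)/LSB = (2.35857 − (−5.96)) / 0.00582031 = 1429.231.
Round → code 1429.
In hexadecimal (0x-prefixed): 0x595.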